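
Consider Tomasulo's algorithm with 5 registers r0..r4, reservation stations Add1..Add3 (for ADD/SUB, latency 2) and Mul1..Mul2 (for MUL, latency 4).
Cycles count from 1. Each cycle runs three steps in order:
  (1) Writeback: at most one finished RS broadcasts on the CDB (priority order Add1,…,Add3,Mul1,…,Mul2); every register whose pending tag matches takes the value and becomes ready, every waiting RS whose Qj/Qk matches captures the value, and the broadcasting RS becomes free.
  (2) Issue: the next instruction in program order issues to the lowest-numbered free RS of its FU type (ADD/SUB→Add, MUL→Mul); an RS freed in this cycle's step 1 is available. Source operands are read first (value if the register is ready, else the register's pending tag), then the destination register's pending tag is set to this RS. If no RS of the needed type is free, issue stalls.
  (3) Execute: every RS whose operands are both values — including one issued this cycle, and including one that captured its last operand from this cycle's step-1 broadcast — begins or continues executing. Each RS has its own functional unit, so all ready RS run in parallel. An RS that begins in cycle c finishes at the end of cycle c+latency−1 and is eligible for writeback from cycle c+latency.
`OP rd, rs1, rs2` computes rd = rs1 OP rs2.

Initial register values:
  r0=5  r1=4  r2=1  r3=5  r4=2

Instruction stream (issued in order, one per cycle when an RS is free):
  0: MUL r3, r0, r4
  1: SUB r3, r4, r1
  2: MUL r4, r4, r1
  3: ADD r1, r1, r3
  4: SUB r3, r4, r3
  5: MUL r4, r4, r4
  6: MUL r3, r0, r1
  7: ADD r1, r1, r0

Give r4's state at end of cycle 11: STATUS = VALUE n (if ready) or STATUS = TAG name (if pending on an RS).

STATUS = VALUE 64

c1: issue MUL r3<-Mul1 | r0:5,r1:4,r2:1,r3:Mul1,r4:2
c2: issue SUB r3<-Add1 | r0:5,r1:4,r2:1,r3:Add1,r4:2
c3: issue MUL r4<-Mul2 | r0:5,r1:4,r2:1,r3:Add1,r4:Mul2
c4: CDB Add1=-2; issue ADD r1<-Add1 | r0:5,r1:Add1,r2:1,r3:-2,r4:Mul2
c5: CDB Mul1=10; issue SUB r3<-Add2 | r0:5,r1:Add1,r2:1,r3:Add2,r4:Mul2
c6: CDB Add1=2; issue MUL r4<-Mul1 | r0:5,r1:2,r2:1,r3:Add2,r4:Mul1
c7: CDB Mul2=8; issue MUL r3<-Mul2 | r0:5,r1:2,r2:1,r3:Mul2,r4:Mul1
c8: issue ADD r1<-Add1 | r0:5,r1:Add1,r2:1,r3:Mul2,r4:Mul1
c9: CDB Add2=10 | r0:5,r1:Add1,r2:1,r3:Mul2,r4:Mul1
c10: CDB Add1=7 | r0:5,r1:7,r2:1,r3:Mul2,r4:Mul1
c11: CDB Mul1=64 | r0:5,r1:7,r2:1,r3:Mul2,r4:64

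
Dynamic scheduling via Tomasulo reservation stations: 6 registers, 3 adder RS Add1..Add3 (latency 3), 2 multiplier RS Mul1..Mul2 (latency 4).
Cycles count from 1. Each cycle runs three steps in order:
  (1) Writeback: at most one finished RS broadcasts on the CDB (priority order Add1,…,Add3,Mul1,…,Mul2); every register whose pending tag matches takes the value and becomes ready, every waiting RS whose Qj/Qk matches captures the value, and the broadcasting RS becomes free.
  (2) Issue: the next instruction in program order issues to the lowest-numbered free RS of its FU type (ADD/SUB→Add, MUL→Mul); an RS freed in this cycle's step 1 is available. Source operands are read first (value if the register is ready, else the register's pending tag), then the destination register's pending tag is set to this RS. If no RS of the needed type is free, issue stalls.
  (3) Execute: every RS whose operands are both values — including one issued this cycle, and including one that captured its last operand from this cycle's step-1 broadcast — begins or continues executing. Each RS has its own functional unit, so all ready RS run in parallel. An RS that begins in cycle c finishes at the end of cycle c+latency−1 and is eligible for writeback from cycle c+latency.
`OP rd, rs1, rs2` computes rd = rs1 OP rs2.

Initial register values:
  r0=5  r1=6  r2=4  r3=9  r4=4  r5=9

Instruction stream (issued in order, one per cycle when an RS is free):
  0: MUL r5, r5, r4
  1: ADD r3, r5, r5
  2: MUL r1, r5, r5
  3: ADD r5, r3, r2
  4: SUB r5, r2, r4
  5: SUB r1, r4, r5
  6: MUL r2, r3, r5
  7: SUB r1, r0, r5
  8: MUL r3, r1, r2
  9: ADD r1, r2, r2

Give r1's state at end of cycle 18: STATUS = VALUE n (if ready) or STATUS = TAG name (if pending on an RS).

cycle 1: issue MUL r5<-Mul1 // r0:5,r1:6,r2:4,r3:9,r4:4,r5:Mul1
cycle 2: issue ADD r3<-Add1 // r0:5,r1:6,r2:4,r3:Add1,r4:4,r5:Mul1
cycle 3: issue MUL r1<-Mul2 // r0:5,r1:Mul2,r2:4,r3:Add1,r4:4,r5:Mul1
cycle 4: issue ADD r5<-Add2 // r0:5,r1:Mul2,r2:4,r3:Add1,r4:4,r5:Add2
cycle 5: CDB Mul1=36; issue SUB r5<-Add3 // r0:5,r1:Mul2,r2:4,r3:Add1,r4:4,r5:Add3
cycle 6: stall // r0:5,r1:Mul2,r2:4,r3:Add1,r4:4,r5:Add3
cycle 7: stall // r0:5,r1:Mul2,r2:4,r3:Add1,r4:4,r5:Add3
cycle 8: CDB Add1=72; issue SUB r1<-Add1 // r0:5,r1:Add1,r2:4,r3:72,r4:4,r5:Add3
cycle 9: CDB Add3=0; issue MUL r2<-Mul1 // r0:5,r1:Add1,r2:Mul1,r3:72,r4:4,r5:0
cycle 10: CDB Mul2=1296; issue SUB r1<-Add3 // r0:5,r1:Add3,r2:Mul1,r3:72,r4:4,r5:0
cycle 11: CDB Add2=76; issue MUL r3<-Mul2 // r0:5,r1:Add3,r2:Mul1,r3:Mul2,r4:4,r5:0
cycle 12: CDB Add1=4; issue ADD r1<-Add1 // r0:5,r1:Add1,r2:Mul1,r3:Mul2,r4:4,r5:0
cycle 13: CDB Add3=5 // r0:5,r1:Add1,r2:Mul1,r3:Mul2,r4:4,r5:0
cycle 14: CDB Mul1=0 // r0:5,r1:Add1,r2:0,r3:Mul2,r4:4,r5:0
cycle 15: - // r0:5,r1:Add1,r2:0,r3:Mul2,r4:4,r5:0
cycle 16: - // r0:5,r1:Add1,r2:0,r3:Mul2,r4:4,r5:0
cycle 17: CDB Add1=0 // r0:5,r1:0,r2:0,r3:Mul2,r4:4,r5:0
cycle 18: CDB Mul2=0 // r0:5,r1:0,r2:0,r3:0,r4:4,r5:0

STATUS = VALUE 0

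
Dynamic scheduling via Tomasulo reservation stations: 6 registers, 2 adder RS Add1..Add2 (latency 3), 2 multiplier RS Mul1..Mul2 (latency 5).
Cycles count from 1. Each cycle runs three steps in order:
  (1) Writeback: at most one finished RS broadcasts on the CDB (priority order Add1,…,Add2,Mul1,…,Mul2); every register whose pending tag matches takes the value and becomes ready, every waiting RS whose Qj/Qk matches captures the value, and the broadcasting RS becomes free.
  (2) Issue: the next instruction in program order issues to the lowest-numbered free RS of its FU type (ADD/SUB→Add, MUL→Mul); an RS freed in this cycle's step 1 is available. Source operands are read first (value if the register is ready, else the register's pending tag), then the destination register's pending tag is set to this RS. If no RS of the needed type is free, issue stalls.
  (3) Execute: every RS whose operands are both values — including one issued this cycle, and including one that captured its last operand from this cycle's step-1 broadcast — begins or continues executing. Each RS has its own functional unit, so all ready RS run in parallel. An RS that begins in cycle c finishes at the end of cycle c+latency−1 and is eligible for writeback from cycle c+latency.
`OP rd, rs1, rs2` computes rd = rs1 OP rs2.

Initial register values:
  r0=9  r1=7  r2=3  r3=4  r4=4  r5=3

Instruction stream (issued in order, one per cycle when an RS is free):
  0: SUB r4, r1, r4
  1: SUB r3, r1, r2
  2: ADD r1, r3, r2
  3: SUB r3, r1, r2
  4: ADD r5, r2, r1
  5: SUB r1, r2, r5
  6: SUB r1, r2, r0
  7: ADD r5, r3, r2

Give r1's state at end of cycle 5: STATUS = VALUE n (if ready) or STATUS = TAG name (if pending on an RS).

STATUS = TAG Add1

  c1: issue SUB r4<-Add1  regs: r0:9,r1:7,r2:3,r3:4,r4:Add1,r5:3
  c2: issue SUB r3<-Add2  regs: r0:9,r1:7,r2:3,r3:Add2,r4:Add1,r5:3
  c3: stall  regs: r0:9,r1:7,r2:3,r3:Add2,r4:Add1,r5:3
  c4: CDB Add1=3; issue ADD r1<-Add1  regs: r0:9,r1:Add1,r2:3,r3:Add2,r4:3,r5:3
  c5: CDB Add2=4; issue SUB r3<-Add2  regs: r0:9,r1:Add1,r2:3,r3:Add2,r4:3,r5:3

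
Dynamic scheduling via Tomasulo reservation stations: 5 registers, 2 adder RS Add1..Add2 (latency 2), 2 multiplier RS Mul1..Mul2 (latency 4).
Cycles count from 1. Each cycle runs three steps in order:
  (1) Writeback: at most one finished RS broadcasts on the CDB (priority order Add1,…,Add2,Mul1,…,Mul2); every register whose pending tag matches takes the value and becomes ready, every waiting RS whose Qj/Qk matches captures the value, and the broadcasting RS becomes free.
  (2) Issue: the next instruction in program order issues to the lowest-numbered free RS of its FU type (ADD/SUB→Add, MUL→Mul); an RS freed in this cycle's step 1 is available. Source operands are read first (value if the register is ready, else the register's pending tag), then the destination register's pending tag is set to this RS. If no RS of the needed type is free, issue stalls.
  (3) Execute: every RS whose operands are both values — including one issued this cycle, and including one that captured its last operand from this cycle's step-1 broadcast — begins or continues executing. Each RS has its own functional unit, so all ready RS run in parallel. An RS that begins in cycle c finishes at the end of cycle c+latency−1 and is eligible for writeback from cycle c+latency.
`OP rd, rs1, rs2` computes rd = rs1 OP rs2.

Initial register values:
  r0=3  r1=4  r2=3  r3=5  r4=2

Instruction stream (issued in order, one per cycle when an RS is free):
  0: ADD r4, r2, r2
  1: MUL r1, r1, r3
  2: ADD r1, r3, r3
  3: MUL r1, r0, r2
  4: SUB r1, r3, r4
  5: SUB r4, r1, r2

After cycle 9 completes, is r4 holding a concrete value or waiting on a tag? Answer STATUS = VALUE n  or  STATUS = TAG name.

c1: issue ADD r4<-Add1 | r0:3,r1:4,r2:3,r3:5,r4:Add1
c2: issue MUL r1<-Mul1 | r0:3,r1:Mul1,r2:3,r3:5,r4:Add1
c3: CDB Add1=6; issue ADD r1<-Add1 | r0:3,r1:Add1,r2:3,r3:5,r4:6
c4: issue MUL r1<-Mul2 | r0:3,r1:Mul2,r2:3,r3:5,r4:6
c5: CDB Add1=10; issue SUB r1<-Add1 | r0:3,r1:Add1,r2:3,r3:5,r4:6
c6: CDB Mul1=20; issue SUB r4<-Add2 | r0:3,r1:Add1,r2:3,r3:5,r4:Add2
c7: CDB Add1=-1 | r0:3,r1:-1,r2:3,r3:5,r4:Add2
c8: CDB Mul2=9 | r0:3,r1:-1,r2:3,r3:5,r4:Add2
c9: CDB Add2=-4 | r0:3,r1:-1,r2:3,r3:5,r4:-4

STATUS = VALUE -4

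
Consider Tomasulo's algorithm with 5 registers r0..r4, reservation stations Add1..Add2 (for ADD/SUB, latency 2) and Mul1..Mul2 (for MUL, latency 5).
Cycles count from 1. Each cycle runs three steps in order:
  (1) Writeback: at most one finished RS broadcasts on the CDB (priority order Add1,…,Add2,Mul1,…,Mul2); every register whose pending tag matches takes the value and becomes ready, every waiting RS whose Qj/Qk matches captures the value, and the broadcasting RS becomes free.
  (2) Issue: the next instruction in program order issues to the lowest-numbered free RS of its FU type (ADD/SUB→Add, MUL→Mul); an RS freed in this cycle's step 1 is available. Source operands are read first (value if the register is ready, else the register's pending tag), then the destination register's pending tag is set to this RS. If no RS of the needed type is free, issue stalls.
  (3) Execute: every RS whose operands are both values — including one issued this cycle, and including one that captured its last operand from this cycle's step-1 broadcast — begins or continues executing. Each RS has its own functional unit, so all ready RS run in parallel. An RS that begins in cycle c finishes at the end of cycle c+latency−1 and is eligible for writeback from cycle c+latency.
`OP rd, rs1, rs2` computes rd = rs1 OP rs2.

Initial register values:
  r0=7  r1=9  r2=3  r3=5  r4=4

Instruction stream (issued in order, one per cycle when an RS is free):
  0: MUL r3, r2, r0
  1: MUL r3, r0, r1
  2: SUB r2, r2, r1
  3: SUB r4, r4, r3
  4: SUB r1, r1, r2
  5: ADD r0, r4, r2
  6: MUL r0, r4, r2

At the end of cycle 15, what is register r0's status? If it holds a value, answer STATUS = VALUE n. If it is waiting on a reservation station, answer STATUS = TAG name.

STATUS = VALUE 354

  c1: issue MUL r3<-Mul1  regs: r0:7,r1:9,r2:3,r3:Mul1,r4:4
  c2: issue MUL r3<-Mul2  regs: r0:7,r1:9,r2:3,r3:Mul2,r4:4
  c3: issue SUB r2<-Add1  regs: r0:7,r1:9,r2:Add1,r3:Mul2,r4:4
  c4: issue SUB r4<-Add2  regs: r0:7,r1:9,r2:Add1,r3:Mul2,r4:Add2
  c5: CDB Add1=-6; issue SUB r1<-Add1  regs: r0:7,r1:Add1,r2:-6,r3:Mul2,r4:Add2
  c6: CDB Mul1=21; stall  regs: r0:7,r1:Add1,r2:-6,r3:Mul2,r4:Add2
  c7: CDB Add1=15; issue ADD r0<-Add1  regs: r0:Add1,r1:15,r2:-6,r3:Mul2,r4:Add2
  c8: CDB Mul2=63; issue MUL r0<-Mul1  regs: r0:Mul1,r1:15,r2:-6,r3:63,r4:Add2
  c9: -  regs: r0:Mul1,r1:15,r2:-6,r3:63,r4:Add2
  c10: CDB Add2=-59  regs: r0:Mul1,r1:15,r2:-6,r3:63,r4:-59
  c11: -  regs: r0:Mul1,r1:15,r2:-6,r3:63,r4:-59
  c12: CDB Add1=-65  regs: r0:Mul1,r1:15,r2:-6,r3:63,r4:-59
  c13: -  regs: r0:Mul1,r1:15,r2:-6,r3:63,r4:-59
  c14: -  regs: r0:Mul1,r1:15,r2:-6,r3:63,r4:-59
  c15: CDB Mul1=354  regs: r0:354,r1:15,r2:-6,r3:63,r4:-59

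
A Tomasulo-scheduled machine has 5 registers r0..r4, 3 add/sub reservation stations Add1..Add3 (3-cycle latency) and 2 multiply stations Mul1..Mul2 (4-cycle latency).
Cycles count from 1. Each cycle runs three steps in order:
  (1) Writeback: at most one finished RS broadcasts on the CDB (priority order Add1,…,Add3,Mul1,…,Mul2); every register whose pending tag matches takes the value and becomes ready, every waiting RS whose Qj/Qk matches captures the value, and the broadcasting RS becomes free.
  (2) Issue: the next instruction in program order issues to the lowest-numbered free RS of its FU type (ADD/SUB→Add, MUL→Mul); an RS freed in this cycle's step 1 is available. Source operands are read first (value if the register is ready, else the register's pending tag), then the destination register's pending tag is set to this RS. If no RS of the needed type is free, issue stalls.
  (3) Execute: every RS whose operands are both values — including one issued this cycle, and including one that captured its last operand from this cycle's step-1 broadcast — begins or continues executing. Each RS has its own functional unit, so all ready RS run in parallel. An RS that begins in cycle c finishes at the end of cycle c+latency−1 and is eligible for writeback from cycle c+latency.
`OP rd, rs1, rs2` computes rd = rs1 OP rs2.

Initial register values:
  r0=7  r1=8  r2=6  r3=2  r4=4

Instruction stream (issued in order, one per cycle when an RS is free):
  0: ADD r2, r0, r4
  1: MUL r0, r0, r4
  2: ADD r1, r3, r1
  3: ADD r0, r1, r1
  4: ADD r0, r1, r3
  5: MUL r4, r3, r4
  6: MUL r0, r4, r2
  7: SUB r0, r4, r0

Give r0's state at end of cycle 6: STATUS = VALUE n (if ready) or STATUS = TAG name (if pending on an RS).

STATUS = TAG Add3

cycle 1: issue ADD r2<-Add1 // r0:7,r1:8,r2:Add1,r3:2,r4:4
cycle 2: issue MUL r0<-Mul1 // r0:Mul1,r1:8,r2:Add1,r3:2,r4:4
cycle 3: issue ADD r1<-Add2 // r0:Mul1,r1:Add2,r2:Add1,r3:2,r4:4
cycle 4: CDB Add1=11; issue ADD r0<-Add1 // r0:Add1,r1:Add2,r2:11,r3:2,r4:4
cycle 5: issue ADD r0<-Add3 // r0:Add3,r1:Add2,r2:11,r3:2,r4:4
cycle 6: CDB Add2=10; issue MUL r4<-Mul2 // r0:Add3,r1:10,r2:11,r3:2,r4:Mul2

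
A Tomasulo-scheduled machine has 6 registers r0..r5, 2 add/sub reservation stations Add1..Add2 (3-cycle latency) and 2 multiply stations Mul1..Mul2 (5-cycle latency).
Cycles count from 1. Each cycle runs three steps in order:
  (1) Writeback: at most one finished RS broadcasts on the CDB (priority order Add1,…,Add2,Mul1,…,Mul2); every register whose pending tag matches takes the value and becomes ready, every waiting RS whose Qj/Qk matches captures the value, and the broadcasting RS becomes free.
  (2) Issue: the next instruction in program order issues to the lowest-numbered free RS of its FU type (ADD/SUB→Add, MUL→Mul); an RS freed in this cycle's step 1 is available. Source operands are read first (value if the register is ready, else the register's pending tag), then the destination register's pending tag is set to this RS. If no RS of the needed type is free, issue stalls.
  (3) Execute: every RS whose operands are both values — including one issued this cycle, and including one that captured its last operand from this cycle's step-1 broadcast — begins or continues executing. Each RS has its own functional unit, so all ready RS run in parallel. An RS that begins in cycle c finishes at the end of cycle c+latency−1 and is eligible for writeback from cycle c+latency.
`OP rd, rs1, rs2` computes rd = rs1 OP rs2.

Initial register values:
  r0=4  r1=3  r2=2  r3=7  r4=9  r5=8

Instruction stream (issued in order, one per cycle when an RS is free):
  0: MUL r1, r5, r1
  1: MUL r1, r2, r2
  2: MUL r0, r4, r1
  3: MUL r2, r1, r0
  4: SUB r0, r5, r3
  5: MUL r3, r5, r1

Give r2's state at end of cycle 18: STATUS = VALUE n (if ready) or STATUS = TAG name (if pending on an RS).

  c1: issue MUL r1<-Mul1  regs: r0:4,r1:Mul1,r2:2,r3:7,r4:9,r5:8
  c2: issue MUL r1<-Mul2  regs: r0:4,r1:Mul2,r2:2,r3:7,r4:9,r5:8
  c3: stall  regs: r0:4,r1:Mul2,r2:2,r3:7,r4:9,r5:8
  c4: stall  regs: r0:4,r1:Mul2,r2:2,r3:7,r4:9,r5:8
  c5: stall  regs: r0:4,r1:Mul2,r2:2,r3:7,r4:9,r5:8
  c6: CDB Mul1=24; issue MUL r0<-Mul1  regs: r0:Mul1,r1:Mul2,r2:2,r3:7,r4:9,r5:8
  c7: CDB Mul2=4; issue MUL r2<-Mul2  regs: r0:Mul1,r1:4,r2:Mul2,r3:7,r4:9,r5:8
  c8: issue SUB r0<-Add1  regs: r0:Add1,r1:4,r2:Mul2,r3:7,r4:9,r5:8
  c9: stall  regs: r0:Add1,r1:4,r2:Mul2,r3:7,r4:9,r5:8
  c10: stall  regs: r0:Add1,r1:4,r2:Mul2,r3:7,r4:9,r5:8
  c11: CDB Add1=1; stall  regs: r0:1,r1:4,r2:Mul2,r3:7,r4:9,r5:8
  c12: CDB Mul1=36; issue MUL r3<-Mul1  regs: r0:1,r1:4,r2:Mul2,r3:Mul1,r4:9,r5:8
  c13: -  regs: r0:1,r1:4,r2:Mul2,r3:Mul1,r4:9,r5:8
  c14: -  regs: r0:1,r1:4,r2:Mul2,r3:Mul1,r4:9,r5:8
  c15: -  regs: r0:1,r1:4,r2:Mul2,r3:Mul1,r4:9,r5:8
  c16: -  regs: r0:1,r1:4,r2:Mul2,r3:Mul1,r4:9,r5:8
  c17: CDB Mul1=32  regs: r0:1,r1:4,r2:Mul2,r3:32,r4:9,r5:8
  c18: CDB Mul2=144  regs: r0:1,r1:4,r2:144,r3:32,r4:9,r5:8

STATUS = VALUE 144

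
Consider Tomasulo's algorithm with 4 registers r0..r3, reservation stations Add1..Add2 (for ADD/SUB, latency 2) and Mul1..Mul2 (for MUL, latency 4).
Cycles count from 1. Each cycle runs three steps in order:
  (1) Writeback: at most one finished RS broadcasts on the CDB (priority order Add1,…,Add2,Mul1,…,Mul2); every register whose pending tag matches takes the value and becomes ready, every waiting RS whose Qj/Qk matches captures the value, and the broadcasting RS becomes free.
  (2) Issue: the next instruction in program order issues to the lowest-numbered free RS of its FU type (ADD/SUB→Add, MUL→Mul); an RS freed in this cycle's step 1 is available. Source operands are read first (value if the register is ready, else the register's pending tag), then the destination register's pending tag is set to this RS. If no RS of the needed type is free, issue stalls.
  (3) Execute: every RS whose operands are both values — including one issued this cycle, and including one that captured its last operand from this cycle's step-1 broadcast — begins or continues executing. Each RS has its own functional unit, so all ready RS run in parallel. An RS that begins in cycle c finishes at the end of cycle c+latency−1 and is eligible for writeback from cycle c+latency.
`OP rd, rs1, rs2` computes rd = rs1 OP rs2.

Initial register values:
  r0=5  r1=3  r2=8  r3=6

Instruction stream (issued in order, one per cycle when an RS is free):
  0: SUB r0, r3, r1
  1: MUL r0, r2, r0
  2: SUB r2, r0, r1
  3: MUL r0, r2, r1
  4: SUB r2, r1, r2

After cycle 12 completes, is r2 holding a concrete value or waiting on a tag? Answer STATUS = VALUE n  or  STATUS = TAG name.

STATUS = VALUE -18

c1: issue SUB r0<-Add1 | r0:Add1,r1:3,r2:8,r3:6
c2: issue MUL r0<-Mul1 | r0:Mul1,r1:3,r2:8,r3:6
c3: CDB Add1=3; issue SUB r2<-Add1 | r0:Mul1,r1:3,r2:Add1,r3:6
c4: issue MUL r0<-Mul2 | r0:Mul2,r1:3,r2:Add1,r3:6
c5: issue SUB r2<-Add2 | r0:Mul2,r1:3,r2:Add2,r3:6
c6: - | r0:Mul2,r1:3,r2:Add2,r3:6
c7: CDB Mul1=24 | r0:Mul2,r1:3,r2:Add2,r3:6
c8: - | r0:Mul2,r1:3,r2:Add2,r3:6
c9: CDB Add1=21 | r0:Mul2,r1:3,r2:Add2,r3:6
c10: - | r0:Mul2,r1:3,r2:Add2,r3:6
c11: CDB Add2=-18 | r0:Mul2,r1:3,r2:-18,r3:6
c12: - | r0:Mul2,r1:3,r2:-18,r3:6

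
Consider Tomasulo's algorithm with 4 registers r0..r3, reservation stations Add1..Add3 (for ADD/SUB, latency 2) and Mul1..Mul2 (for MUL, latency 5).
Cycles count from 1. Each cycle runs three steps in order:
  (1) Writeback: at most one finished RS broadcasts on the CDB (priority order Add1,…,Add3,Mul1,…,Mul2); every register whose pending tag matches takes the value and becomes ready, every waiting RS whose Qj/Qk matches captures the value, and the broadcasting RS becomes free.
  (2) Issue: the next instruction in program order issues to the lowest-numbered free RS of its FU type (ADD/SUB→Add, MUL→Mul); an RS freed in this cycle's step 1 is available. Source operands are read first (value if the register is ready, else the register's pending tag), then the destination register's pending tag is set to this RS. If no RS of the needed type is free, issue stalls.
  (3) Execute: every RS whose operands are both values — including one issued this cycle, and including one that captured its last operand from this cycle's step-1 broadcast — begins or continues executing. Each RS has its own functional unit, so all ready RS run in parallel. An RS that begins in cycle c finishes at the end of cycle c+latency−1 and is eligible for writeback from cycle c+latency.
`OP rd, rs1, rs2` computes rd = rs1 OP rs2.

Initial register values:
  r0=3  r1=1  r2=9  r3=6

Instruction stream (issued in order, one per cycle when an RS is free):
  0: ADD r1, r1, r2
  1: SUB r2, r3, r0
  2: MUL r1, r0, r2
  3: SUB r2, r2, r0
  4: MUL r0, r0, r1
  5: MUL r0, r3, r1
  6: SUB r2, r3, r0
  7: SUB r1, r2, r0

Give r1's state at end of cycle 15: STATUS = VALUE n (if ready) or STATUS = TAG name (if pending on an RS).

STATUS = TAG Add2

  c1: issue ADD r1<-Add1  regs: r0:3,r1:Add1,r2:9,r3:6
  c2: issue SUB r2<-Add2  regs: r0:3,r1:Add1,r2:Add2,r3:6
  c3: CDB Add1=10; issue MUL r1<-Mul1  regs: r0:3,r1:Mul1,r2:Add2,r3:6
  c4: CDB Add2=3; issue SUB r2<-Add1  regs: r0:3,r1:Mul1,r2:Add1,r3:6
  c5: issue MUL r0<-Mul2  regs: r0:Mul2,r1:Mul1,r2:Add1,r3:6
  c6: CDB Add1=0; stall  regs: r0:Mul2,r1:Mul1,r2:0,r3:6
  c7: stall  regs: r0:Mul2,r1:Mul1,r2:0,r3:6
  c8: stall  regs: r0:Mul2,r1:Mul1,r2:0,r3:6
  c9: CDB Mul1=9; issue MUL r0<-Mul1  regs: r0:Mul1,r1:9,r2:0,r3:6
  c10: issue SUB r2<-Add1  regs: r0:Mul1,r1:9,r2:Add1,r3:6
  c11: issue SUB r1<-Add2  regs: r0:Mul1,r1:Add2,r2:Add1,r3:6
  c12: -  regs: r0:Mul1,r1:Add2,r2:Add1,r3:6
  c13: -  regs: r0:Mul1,r1:Add2,r2:Add1,r3:6
  c14: CDB Mul1=54  regs: r0:54,r1:Add2,r2:Add1,r3:6
  c15: CDB Mul2=27  regs: r0:54,r1:Add2,r2:Add1,r3:6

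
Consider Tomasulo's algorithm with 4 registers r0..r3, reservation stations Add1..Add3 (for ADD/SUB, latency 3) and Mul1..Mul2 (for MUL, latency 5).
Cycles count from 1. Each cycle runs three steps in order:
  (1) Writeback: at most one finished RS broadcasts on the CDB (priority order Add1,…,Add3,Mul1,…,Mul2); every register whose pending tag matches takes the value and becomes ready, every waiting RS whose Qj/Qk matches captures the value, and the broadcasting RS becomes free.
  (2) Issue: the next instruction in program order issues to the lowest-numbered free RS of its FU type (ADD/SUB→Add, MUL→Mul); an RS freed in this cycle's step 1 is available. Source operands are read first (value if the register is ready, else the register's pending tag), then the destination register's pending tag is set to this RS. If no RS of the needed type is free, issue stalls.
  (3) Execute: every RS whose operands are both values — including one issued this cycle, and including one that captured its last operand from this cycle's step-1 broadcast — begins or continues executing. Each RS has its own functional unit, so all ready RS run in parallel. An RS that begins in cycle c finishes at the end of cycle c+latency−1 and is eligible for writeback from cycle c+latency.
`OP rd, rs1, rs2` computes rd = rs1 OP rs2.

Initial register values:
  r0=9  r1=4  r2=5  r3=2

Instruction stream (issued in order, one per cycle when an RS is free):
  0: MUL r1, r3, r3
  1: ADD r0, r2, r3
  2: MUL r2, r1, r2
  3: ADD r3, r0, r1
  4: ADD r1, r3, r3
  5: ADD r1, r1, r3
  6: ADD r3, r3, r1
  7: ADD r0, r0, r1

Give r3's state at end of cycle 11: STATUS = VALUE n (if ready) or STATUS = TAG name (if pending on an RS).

cycle 1: issue MUL r1<-Mul1 // r0:9,r1:Mul1,r2:5,r3:2
cycle 2: issue ADD r0<-Add1 // r0:Add1,r1:Mul1,r2:5,r3:2
cycle 3: issue MUL r2<-Mul2 // r0:Add1,r1:Mul1,r2:Mul2,r3:2
cycle 4: issue ADD r3<-Add2 // r0:Add1,r1:Mul1,r2:Mul2,r3:Add2
cycle 5: CDB Add1=7; issue ADD r1<-Add1 // r0:7,r1:Add1,r2:Mul2,r3:Add2
cycle 6: CDB Mul1=4; issue ADD r1<-Add3 // r0:7,r1:Add3,r2:Mul2,r3:Add2
cycle 7: stall // r0:7,r1:Add3,r2:Mul2,r3:Add2
cycle 8: stall // r0:7,r1:Add3,r2:Mul2,r3:Add2
cycle 9: CDB Add2=11; issue ADD r3<-Add2 // r0:7,r1:Add3,r2:Mul2,r3:Add2
cycle 10: stall // r0:7,r1:Add3,r2:Mul2,r3:Add2
cycle 11: CDB Mul2=20; stall // r0:7,r1:Add3,r2:20,r3:Add2

STATUS = TAG Add2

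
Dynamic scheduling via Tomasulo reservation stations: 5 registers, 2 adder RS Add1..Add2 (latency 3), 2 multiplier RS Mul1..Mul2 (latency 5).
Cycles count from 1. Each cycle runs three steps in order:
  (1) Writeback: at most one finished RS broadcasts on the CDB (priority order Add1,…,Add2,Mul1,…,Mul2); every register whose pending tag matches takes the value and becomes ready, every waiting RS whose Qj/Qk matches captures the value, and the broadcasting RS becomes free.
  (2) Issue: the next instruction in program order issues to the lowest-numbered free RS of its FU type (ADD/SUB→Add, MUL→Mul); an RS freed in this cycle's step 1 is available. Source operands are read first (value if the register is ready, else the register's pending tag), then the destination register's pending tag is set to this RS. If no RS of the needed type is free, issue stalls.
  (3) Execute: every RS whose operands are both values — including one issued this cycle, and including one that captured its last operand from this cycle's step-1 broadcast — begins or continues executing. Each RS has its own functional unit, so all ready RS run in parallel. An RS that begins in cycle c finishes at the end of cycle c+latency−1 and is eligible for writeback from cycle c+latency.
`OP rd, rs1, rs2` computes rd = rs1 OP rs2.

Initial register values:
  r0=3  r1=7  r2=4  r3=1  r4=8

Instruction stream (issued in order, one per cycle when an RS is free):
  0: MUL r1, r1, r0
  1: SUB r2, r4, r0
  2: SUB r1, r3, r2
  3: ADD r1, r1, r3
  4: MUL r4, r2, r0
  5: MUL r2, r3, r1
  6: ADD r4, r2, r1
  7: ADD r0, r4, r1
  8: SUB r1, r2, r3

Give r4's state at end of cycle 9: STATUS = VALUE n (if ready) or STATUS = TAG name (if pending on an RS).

cycle 1: issue MUL r1<-Mul1 // r0:3,r1:Mul1,r2:4,r3:1,r4:8
cycle 2: issue SUB r2<-Add1 // r0:3,r1:Mul1,r2:Add1,r3:1,r4:8
cycle 3: issue SUB r1<-Add2 // r0:3,r1:Add2,r2:Add1,r3:1,r4:8
cycle 4: stall // r0:3,r1:Add2,r2:Add1,r3:1,r4:8
cycle 5: CDB Add1=5; issue ADD r1<-Add1 // r0:3,r1:Add1,r2:5,r3:1,r4:8
cycle 6: CDB Mul1=21; issue MUL r4<-Mul1 // r0:3,r1:Add1,r2:5,r3:1,r4:Mul1
cycle 7: issue MUL r2<-Mul2 // r0:3,r1:Add1,r2:Mul2,r3:1,r4:Mul1
cycle 8: CDB Add2=-4; issue ADD r4<-Add2 // r0:3,r1:Add1,r2:Mul2,r3:1,r4:Add2
cycle 9: stall // r0:3,r1:Add1,r2:Mul2,r3:1,r4:Add2

STATUS = TAG Add2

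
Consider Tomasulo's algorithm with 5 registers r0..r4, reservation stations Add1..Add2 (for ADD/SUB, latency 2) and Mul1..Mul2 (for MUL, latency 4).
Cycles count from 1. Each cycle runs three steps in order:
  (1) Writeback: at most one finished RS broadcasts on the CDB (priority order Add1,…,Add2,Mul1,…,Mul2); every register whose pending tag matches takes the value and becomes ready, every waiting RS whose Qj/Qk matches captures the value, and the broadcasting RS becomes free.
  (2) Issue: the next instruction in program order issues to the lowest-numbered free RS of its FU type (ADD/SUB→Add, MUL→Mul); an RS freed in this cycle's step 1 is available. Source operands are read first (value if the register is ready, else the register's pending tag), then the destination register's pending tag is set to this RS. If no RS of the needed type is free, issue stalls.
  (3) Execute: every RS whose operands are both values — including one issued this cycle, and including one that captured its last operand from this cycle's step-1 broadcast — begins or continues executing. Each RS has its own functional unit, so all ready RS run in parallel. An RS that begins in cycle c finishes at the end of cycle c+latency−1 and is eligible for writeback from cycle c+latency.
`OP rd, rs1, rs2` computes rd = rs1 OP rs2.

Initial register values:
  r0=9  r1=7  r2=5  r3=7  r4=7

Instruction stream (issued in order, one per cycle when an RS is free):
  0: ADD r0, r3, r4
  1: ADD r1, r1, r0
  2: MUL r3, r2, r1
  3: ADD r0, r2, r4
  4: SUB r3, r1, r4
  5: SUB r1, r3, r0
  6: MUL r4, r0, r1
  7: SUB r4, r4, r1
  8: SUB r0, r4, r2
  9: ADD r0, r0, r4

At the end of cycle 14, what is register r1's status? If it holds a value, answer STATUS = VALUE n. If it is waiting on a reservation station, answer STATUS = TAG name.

c1: issue ADD r0<-Add1 | r0:Add1,r1:7,r2:5,r3:7,r4:7
c2: issue ADD r1<-Add2 | r0:Add1,r1:Add2,r2:5,r3:7,r4:7
c3: CDB Add1=14; issue MUL r3<-Mul1 | r0:14,r1:Add2,r2:5,r3:Mul1,r4:7
c4: issue ADD r0<-Add1 | r0:Add1,r1:Add2,r2:5,r3:Mul1,r4:7
c5: CDB Add2=21; issue SUB r3<-Add2 | r0:Add1,r1:21,r2:5,r3:Add2,r4:7
c6: CDB Add1=12; issue SUB r1<-Add1 | r0:12,r1:Add1,r2:5,r3:Add2,r4:7
c7: CDB Add2=14; issue MUL r4<-Mul2 | r0:12,r1:Add1,r2:5,r3:14,r4:Mul2
c8: issue SUB r4<-Add2 | r0:12,r1:Add1,r2:5,r3:14,r4:Add2
c9: CDB Add1=2; issue SUB r0<-Add1 | r0:Add1,r1:2,r2:5,r3:14,r4:Add2
c10: CDB Mul1=105; stall | r0:Add1,r1:2,r2:5,r3:14,r4:Add2
c11: stall | r0:Add1,r1:2,r2:5,r3:14,r4:Add2
c12: stall | r0:Add1,r1:2,r2:5,r3:14,r4:Add2
c13: CDB Mul2=24; stall | r0:Add1,r1:2,r2:5,r3:14,r4:Add2
c14: stall | r0:Add1,r1:2,r2:5,r3:14,r4:Add2

STATUS = VALUE 2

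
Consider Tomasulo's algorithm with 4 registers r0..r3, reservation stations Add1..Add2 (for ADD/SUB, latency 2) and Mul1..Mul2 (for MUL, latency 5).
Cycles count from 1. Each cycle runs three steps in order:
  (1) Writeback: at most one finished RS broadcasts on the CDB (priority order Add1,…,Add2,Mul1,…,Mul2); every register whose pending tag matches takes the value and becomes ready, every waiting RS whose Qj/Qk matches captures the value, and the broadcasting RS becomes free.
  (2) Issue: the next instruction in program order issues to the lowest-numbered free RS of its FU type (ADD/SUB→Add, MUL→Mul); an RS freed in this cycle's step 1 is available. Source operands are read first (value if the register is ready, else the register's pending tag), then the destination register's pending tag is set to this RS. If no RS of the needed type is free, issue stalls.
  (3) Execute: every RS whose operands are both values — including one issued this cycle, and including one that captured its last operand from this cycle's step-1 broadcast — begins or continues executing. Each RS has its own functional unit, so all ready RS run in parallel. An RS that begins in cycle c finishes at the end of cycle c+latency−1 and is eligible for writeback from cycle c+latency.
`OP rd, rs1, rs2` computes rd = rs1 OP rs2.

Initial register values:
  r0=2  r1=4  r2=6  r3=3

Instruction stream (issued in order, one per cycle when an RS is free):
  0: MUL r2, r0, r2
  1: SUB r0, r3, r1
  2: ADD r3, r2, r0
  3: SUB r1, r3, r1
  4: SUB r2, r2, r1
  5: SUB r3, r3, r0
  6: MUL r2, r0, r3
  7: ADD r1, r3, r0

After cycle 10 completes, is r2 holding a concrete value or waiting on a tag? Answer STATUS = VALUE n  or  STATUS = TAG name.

STATUS = TAG Add2

cycle 1: issue MUL r2<-Mul1 // r0:2,r1:4,r2:Mul1,r3:3
cycle 2: issue SUB r0<-Add1 // r0:Add1,r1:4,r2:Mul1,r3:3
cycle 3: issue ADD r3<-Add2 // r0:Add1,r1:4,r2:Mul1,r3:Add2
cycle 4: CDB Add1=-1; issue SUB r1<-Add1 // r0:-1,r1:Add1,r2:Mul1,r3:Add2
cycle 5: stall // r0:-1,r1:Add1,r2:Mul1,r3:Add2
cycle 6: CDB Mul1=12; stall // r0:-1,r1:Add1,r2:12,r3:Add2
cycle 7: stall // r0:-1,r1:Add1,r2:12,r3:Add2
cycle 8: CDB Add2=11; issue SUB r2<-Add2 // r0:-1,r1:Add1,r2:Add2,r3:11
cycle 9: stall // r0:-1,r1:Add1,r2:Add2,r3:11
cycle 10: CDB Add1=7; issue SUB r3<-Add1 // r0:-1,r1:7,r2:Add2,r3:Add1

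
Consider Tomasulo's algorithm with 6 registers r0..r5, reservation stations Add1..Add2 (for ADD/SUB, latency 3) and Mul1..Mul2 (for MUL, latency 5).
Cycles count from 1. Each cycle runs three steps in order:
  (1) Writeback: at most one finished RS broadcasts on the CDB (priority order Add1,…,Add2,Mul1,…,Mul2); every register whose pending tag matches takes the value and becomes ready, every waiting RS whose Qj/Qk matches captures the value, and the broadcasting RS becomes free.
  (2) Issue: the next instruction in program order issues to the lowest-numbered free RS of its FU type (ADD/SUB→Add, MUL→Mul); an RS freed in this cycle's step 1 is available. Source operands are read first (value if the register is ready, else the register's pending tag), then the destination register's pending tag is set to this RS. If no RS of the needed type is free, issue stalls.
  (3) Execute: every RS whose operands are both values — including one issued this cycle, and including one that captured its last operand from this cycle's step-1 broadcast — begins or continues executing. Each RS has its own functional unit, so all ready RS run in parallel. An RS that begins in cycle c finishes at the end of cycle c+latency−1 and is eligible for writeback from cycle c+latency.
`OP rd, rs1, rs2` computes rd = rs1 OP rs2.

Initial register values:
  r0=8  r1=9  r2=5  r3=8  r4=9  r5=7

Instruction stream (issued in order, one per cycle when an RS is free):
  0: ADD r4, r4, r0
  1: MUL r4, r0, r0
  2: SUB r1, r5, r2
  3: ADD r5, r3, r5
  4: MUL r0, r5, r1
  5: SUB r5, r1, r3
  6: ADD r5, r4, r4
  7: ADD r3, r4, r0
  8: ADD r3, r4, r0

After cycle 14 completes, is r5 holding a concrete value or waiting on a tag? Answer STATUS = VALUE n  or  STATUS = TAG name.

c1: issue ADD r4<-Add1 | r0:8,r1:9,r2:5,r3:8,r4:Add1,r5:7
c2: issue MUL r4<-Mul1 | r0:8,r1:9,r2:5,r3:8,r4:Mul1,r5:7
c3: issue SUB r1<-Add2 | r0:8,r1:Add2,r2:5,r3:8,r4:Mul1,r5:7
c4: CDB Add1=17; issue ADD r5<-Add1 | r0:8,r1:Add2,r2:5,r3:8,r4:Mul1,r5:Add1
c5: issue MUL r0<-Mul2 | r0:Mul2,r1:Add2,r2:5,r3:8,r4:Mul1,r5:Add1
c6: CDB Add2=2; issue SUB r5<-Add2 | r0:Mul2,r1:2,r2:5,r3:8,r4:Mul1,r5:Add2
c7: CDB Add1=15; issue ADD r5<-Add1 | r0:Mul2,r1:2,r2:5,r3:8,r4:Mul1,r5:Add1
c8: CDB Mul1=64; stall | r0:Mul2,r1:2,r2:5,r3:8,r4:64,r5:Add1
c9: CDB Add2=-6; issue ADD r3<-Add2 | r0:Mul2,r1:2,r2:5,r3:Add2,r4:64,r5:Add1
c10: stall | r0:Mul2,r1:2,r2:5,r3:Add2,r4:64,r5:Add1
c11: CDB Add1=128; issue ADD r3<-Add1 | r0:Mul2,r1:2,r2:5,r3:Add1,r4:64,r5:128
c12: CDB Mul2=30 | r0:30,r1:2,r2:5,r3:Add1,r4:64,r5:128
c13: - | r0:30,r1:2,r2:5,r3:Add1,r4:64,r5:128
c14: - | r0:30,r1:2,r2:5,r3:Add1,r4:64,r5:128

STATUS = VALUE 128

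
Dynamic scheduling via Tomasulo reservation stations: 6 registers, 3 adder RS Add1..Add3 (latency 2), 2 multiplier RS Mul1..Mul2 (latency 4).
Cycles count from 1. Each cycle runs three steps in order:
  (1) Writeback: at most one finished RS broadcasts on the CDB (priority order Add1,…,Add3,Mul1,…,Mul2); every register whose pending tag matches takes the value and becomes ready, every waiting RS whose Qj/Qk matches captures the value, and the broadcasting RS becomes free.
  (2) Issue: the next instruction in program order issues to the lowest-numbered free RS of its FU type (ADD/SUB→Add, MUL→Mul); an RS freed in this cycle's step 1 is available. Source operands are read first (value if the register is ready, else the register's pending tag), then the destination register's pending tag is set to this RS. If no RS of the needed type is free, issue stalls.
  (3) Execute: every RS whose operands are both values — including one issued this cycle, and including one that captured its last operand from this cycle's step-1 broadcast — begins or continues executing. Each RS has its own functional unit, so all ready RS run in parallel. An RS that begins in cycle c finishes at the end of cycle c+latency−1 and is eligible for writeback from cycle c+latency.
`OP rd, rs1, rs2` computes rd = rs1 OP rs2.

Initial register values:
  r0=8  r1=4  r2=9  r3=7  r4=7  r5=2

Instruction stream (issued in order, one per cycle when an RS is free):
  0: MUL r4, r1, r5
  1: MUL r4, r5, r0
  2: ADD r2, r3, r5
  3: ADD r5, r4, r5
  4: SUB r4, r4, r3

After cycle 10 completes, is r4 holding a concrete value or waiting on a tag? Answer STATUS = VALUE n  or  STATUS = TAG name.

STATUS = VALUE 9

cycle 1: issue MUL r4<-Mul1 // r0:8,r1:4,r2:9,r3:7,r4:Mul1,r5:2
cycle 2: issue MUL r4<-Mul2 // r0:8,r1:4,r2:9,r3:7,r4:Mul2,r5:2
cycle 3: issue ADD r2<-Add1 // r0:8,r1:4,r2:Add1,r3:7,r4:Mul2,r5:2
cycle 4: issue ADD r5<-Add2 // r0:8,r1:4,r2:Add1,r3:7,r4:Mul2,r5:Add2
cycle 5: CDB Add1=9; issue SUB r4<-Add1 // r0:8,r1:4,r2:9,r3:7,r4:Add1,r5:Add2
cycle 6: CDB Mul1=8 // r0:8,r1:4,r2:9,r3:7,r4:Add1,r5:Add2
cycle 7: CDB Mul2=16 // r0:8,r1:4,r2:9,r3:7,r4:Add1,r5:Add2
cycle 8: - // r0:8,r1:4,r2:9,r3:7,r4:Add1,r5:Add2
cycle 9: CDB Add1=9 // r0:8,r1:4,r2:9,r3:7,r4:9,r5:Add2
cycle 10: CDB Add2=18 // r0:8,r1:4,r2:9,r3:7,r4:9,r5:18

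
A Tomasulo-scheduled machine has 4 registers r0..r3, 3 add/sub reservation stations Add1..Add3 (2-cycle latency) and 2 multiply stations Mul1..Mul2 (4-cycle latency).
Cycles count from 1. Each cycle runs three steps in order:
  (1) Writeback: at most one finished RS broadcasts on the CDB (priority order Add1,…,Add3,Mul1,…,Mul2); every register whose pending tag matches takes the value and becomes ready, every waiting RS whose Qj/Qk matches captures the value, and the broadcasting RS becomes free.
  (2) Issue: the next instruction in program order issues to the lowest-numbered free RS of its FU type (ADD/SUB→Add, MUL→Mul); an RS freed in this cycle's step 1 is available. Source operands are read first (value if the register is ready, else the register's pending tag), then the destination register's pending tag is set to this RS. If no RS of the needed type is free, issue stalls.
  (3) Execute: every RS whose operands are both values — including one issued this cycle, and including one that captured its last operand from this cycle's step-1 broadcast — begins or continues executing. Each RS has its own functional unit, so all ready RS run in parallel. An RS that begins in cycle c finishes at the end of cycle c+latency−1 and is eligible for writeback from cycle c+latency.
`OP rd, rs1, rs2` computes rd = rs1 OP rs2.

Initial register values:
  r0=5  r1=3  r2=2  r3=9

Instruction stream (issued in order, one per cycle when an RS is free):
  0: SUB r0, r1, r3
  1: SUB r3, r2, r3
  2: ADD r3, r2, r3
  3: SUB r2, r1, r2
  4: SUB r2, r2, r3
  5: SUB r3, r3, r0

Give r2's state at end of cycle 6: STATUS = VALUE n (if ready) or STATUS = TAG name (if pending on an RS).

cycle 1: issue SUB r0<-Add1 // r0:Add1,r1:3,r2:2,r3:9
cycle 2: issue SUB r3<-Add2 // r0:Add1,r1:3,r2:2,r3:Add2
cycle 3: CDB Add1=-6; issue ADD r3<-Add1 // r0:-6,r1:3,r2:2,r3:Add1
cycle 4: CDB Add2=-7; issue SUB r2<-Add2 // r0:-6,r1:3,r2:Add2,r3:Add1
cycle 5: issue SUB r2<-Add3 // r0:-6,r1:3,r2:Add3,r3:Add1
cycle 6: CDB Add1=-5; issue SUB r3<-Add1 // r0:-6,r1:3,r2:Add3,r3:Add1

STATUS = TAG Add3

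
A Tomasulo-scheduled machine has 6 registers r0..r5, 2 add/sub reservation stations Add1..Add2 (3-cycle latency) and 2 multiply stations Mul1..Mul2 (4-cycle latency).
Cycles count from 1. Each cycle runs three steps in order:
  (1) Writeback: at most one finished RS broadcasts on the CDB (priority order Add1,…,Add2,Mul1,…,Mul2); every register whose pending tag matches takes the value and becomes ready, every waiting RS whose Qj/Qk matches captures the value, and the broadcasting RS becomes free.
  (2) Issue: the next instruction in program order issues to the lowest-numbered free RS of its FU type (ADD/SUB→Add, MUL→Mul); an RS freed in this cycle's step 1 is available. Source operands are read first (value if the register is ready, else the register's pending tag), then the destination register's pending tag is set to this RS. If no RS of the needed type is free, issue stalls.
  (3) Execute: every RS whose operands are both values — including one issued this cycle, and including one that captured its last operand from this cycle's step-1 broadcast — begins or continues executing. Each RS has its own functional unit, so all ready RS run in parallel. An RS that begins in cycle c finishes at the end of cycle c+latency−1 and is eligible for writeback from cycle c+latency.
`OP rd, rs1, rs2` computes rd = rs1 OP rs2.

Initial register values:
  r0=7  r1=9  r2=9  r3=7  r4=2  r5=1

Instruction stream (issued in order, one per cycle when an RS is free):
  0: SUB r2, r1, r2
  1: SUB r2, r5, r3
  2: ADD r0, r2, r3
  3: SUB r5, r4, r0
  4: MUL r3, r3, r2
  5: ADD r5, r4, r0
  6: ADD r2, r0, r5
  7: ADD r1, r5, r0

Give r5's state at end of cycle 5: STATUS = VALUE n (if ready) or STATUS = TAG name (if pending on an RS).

STATUS = TAG Add2

c1: issue SUB r2<-Add1 | r0:7,r1:9,r2:Add1,r3:7,r4:2,r5:1
c2: issue SUB r2<-Add2 | r0:7,r1:9,r2:Add2,r3:7,r4:2,r5:1
c3: stall | r0:7,r1:9,r2:Add2,r3:7,r4:2,r5:1
c4: CDB Add1=0; issue ADD r0<-Add1 | r0:Add1,r1:9,r2:Add2,r3:7,r4:2,r5:1
c5: CDB Add2=-6; issue SUB r5<-Add2 | r0:Add1,r1:9,r2:-6,r3:7,r4:2,r5:Add2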